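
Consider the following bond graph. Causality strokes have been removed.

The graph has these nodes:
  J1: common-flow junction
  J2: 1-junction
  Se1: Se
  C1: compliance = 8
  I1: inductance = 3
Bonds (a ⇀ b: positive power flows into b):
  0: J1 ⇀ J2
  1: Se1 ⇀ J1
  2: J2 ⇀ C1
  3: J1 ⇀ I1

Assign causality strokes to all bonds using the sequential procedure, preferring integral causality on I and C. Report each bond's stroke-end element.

#1 →J1  (Se1 fixes effort; stroke away)
#2 →J2  (prefer integral on C1)
#0 →J1  (closing 1-jn rule on J2)
#3 →I1  (J1: last free bond brings flow in)

b0 stroke at J1
b1 stroke at J1
b2 stroke at J2
b3 stroke at I1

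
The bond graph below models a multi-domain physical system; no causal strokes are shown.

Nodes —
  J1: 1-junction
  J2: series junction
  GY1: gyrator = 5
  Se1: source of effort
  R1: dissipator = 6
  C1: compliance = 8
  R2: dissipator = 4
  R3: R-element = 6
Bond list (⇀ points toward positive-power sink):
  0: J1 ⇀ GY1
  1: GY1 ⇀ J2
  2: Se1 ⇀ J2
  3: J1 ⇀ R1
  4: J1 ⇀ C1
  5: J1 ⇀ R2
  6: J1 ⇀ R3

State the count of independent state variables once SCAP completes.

#2 stroke at J2  (Se1: effort source, stroke at far end)
#1 stroke at GY1  (only one flow-in slot at J2)
#0 stroke at GY1  (GY GY1: same side as bond 1)
#3 stroke at J1  (common-f at J1 fixed by 0)
#4 stroke at J1  (1-jn J1 has f-setter on 0)
#5 stroke at J1  (common-f at J1 fixed by 0)
#6 stroke at J1  (J1: bond 0 brought flow, rest push out)

1  (C1 all integral)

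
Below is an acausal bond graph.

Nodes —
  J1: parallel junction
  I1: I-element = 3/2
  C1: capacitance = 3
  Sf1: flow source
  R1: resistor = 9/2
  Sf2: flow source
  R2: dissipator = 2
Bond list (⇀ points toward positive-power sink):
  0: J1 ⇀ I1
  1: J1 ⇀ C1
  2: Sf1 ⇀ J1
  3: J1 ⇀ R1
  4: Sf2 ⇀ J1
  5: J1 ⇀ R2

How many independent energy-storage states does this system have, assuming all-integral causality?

bond 2 stroke at Sf1  (Sf1 (Sf) sets flow on bond)
bond 4 stroke at Sf2  (Sf2: flow source, stroke at near end)
bond 0 stroke at I1  (I1: I, integral causality)
bond 1 stroke at J1  (C1 outputs effort q/C1)
bond 3 stroke at R1  (J1: bond 1 brought effort, rest push out)
bond 5 stroke at R2  (J1 effort already set via bond 1)

2  (C1, I1 all integral)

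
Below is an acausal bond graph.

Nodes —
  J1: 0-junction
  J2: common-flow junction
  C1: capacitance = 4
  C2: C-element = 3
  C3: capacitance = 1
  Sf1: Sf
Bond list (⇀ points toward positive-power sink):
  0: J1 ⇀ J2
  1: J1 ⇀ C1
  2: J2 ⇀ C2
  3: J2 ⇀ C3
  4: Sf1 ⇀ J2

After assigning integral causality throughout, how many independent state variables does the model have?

3  (C1, C2, C3 all integral)

#4 stroke at Sf1  (source Sf1 imposes f)
#0 stroke at J2  (J2: bond 4 brought flow, rest push out)
#2 stroke at J2  (1-jn J2 has f-setter on 4)
#3 stroke at J2  (1-jn J2 has f-setter on 4)
#1 stroke at J1  (closing 0-jn rule on J1)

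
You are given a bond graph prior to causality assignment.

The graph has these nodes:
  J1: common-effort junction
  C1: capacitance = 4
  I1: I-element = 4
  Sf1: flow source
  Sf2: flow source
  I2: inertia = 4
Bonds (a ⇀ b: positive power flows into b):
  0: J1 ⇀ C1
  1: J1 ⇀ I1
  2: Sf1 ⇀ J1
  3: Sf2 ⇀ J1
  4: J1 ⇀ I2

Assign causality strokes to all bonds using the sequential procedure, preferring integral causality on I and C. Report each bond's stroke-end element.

β2 →Sf1  (Sf1: flow source, stroke at near end)
β3 →Sf2  (source Sf2 imposes f)
β0 →J1  (C1 outputs effort q/C1)
β1 →I1  (0-jn J1 has e-setter on 0)
β4 →I2  (0-jn J1 has e-setter on 0)

#0 stroke at J1
#1 stroke at I1
#2 stroke at Sf1
#3 stroke at Sf2
#4 stroke at I2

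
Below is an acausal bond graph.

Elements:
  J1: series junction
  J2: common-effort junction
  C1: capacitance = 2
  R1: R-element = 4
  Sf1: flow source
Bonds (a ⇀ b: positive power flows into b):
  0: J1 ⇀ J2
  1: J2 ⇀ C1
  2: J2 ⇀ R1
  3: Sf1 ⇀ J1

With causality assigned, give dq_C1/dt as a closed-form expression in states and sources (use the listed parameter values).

#3 |Sf1  (Sf1 (Sf) sets flow on bond)
#0 |J1  (common-f at J1 fixed by 3)
#1 |J2  (C1 integral (e out))
#2 |R1  (J2 effort already set via bond 1)

dq_C1/dt = F_Sf1 - q_C1/8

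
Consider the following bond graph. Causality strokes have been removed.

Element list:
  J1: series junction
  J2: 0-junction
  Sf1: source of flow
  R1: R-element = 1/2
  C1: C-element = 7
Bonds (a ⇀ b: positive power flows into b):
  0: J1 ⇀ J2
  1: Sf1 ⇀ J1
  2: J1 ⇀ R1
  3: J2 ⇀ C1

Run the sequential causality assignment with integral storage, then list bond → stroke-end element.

#0 |J1
#1 |Sf1
#2 |J1
#3 |J2

β1 →Sf1  (source Sf1 imposes f)
β0 →J1  (J1 flow already set via bond 1)
β2 →J1  (J1 flow already set via bond 1)
β3 →J2  (only one effort-in slot at J2)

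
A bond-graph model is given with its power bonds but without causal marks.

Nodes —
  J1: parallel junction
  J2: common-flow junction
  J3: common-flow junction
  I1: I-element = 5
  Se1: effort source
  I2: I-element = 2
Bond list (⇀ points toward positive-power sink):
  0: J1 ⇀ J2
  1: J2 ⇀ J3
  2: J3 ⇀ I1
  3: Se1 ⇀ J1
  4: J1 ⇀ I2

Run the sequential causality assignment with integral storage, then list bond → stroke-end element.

bond 0 stroke→J2
bond 1 stroke→J3
bond 2 stroke→I1
bond 3 stroke→J1
bond 4 stroke→I2

β3 stroke at J1  (Se1 fixes effort; stroke away)
β0 stroke at J2  (J1 effort already set via bond 3)
β4 stroke at I2  (0-jn J1 has e-setter on 3)
β1 stroke at J3  (J2 needs exactly one f-in)
β2 stroke at I1  (J3: last free bond brings flow in)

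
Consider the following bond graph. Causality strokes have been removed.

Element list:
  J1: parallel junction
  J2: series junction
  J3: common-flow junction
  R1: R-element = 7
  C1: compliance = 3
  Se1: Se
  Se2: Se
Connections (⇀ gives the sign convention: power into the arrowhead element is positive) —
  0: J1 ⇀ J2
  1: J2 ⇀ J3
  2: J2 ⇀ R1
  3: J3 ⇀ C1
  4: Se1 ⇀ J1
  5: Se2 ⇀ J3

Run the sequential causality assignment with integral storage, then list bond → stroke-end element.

bond 4 stroke at J1  (Se1: effort source, stroke at far end)
bond 5 stroke at J3  (Se2 (Se) sets effort on bond)
bond 0 stroke at J2  (common-e at J1 fixed by 4)
bond 3 stroke at J3  (prefer integral on C1)
bond 1 stroke at J2  (J3 needs exactly one f-in)
bond 2 stroke at R1  (closing 1-jn rule on J2)

b0 stroke→J2
b1 stroke→J2
b2 stroke→R1
b3 stroke→J3
b4 stroke→J1
b5 stroke→J3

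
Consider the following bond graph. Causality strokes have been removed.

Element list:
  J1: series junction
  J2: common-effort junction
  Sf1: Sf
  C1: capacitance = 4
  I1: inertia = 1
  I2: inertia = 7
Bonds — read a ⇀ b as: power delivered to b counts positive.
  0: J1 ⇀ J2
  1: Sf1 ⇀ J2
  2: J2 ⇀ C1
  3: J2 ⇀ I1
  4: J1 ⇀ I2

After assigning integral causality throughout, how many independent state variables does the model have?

3  (C1, I1, I2 all integral)

bond 1 |Sf1  (Sf1 (Sf) sets flow on bond)
bond 2 |J2  (C1: C, integral causality)
bond 0 |J1  (J2: bond 2 brought effort, rest push out)
bond 3 |I1  (J2: bond 2 brought effort, rest push out)
bond 4 |I2  (closing 1-jn rule on J1)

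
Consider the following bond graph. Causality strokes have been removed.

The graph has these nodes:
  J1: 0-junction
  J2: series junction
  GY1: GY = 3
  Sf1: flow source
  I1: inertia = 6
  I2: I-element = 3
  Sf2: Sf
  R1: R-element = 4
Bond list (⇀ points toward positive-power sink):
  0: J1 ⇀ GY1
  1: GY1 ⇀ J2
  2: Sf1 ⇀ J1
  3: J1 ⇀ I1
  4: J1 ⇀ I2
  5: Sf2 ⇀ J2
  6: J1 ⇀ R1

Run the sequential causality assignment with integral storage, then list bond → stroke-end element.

β2 →Sf1  (Sf1 (Sf) sets flow on bond)
β5 →Sf2  (source Sf2 imposes f)
β1 →J2  (J2 flow already set via bond 5)
β0 →J1  (through GY1, causality inverts; strokes same side of GY1)
β3 →I1  (J1 effort already set via bond 0)
β4 →I2  (0-jn J1 has e-setter on 0)
β6 →R1  (J1 effort already set via bond 0)

β0 |J1
β1 |J2
β2 |Sf1
β3 |I1
β4 |I2
β5 |Sf2
β6 |R1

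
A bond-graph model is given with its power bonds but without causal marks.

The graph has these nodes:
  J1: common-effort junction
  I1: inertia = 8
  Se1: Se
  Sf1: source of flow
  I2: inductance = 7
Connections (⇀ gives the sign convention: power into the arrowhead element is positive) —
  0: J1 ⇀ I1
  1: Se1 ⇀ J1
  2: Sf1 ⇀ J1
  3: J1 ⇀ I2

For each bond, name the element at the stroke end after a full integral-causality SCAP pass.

β0 stroke→I1
β1 stroke→J1
β2 stroke→Sf1
β3 stroke→I2

#1 →J1  (Se1 (Se) sets effort on bond)
#2 →Sf1  (Sf1: flow source, stroke at near end)
#0 →I1  (0-jn J1 has e-setter on 1)
#3 →I2  (J1: bond 1 brought effort, rest push out)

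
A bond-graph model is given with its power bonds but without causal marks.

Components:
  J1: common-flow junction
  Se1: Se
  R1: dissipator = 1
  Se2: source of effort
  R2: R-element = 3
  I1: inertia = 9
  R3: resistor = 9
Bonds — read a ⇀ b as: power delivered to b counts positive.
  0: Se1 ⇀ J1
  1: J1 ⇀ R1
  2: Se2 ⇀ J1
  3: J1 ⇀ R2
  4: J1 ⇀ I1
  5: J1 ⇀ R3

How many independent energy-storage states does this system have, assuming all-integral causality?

1  (I1 all integral)

b0 →J1  (Se1: effort source, stroke at far end)
b2 →J1  (source Se2 imposes e)
b4 →I1  (I1 integral (f out))
b1 →J1  (common-f at J1 fixed by 4)
b3 →J1  (common-f at J1 fixed by 4)
b5 →J1  (J1 flow already set via bond 4)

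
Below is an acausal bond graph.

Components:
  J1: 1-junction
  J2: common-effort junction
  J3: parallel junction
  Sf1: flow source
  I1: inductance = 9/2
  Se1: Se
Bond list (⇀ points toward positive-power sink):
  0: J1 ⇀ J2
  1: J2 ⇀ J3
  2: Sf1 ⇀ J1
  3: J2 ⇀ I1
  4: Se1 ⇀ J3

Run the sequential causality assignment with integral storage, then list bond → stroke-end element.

b0 |J1
b1 |J2
b2 |Sf1
b3 |I1
b4 |J3

#2 →Sf1  (Sf1 (Sf) sets flow on bond)
#4 →J3  (Se1: effort source, stroke at far end)
#0 →J1  (common-f at J1 fixed by 2)
#1 →J2  (common-e at J3 fixed by 4)
#3 →I1  (J2: bond 1 brought effort, rest push out)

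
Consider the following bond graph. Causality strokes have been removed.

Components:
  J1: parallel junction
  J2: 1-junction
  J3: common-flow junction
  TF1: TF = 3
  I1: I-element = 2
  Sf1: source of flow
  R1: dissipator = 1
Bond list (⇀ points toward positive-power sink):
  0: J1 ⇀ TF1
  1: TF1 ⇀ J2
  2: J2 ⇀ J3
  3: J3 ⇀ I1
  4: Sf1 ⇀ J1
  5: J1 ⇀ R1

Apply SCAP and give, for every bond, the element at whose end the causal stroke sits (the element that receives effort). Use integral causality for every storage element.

bond 0 stroke at TF1
bond 1 stroke at J2
bond 2 stroke at J3
bond 3 stroke at I1
bond 4 stroke at Sf1
bond 5 stroke at J1

#4 →Sf1  (Sf1 fixes flow; stroke at Sf1)
#3 →I1  (I1 integral (f out))
#2 →J3  (common-f at J3 fixed by 3)
#1 →J2  (1-jn J2 has f-setter on 2)
#0 →TF1  (TF1 one-in-one-out from 1)
#5 →J1  (J1: last free bond brings effort in)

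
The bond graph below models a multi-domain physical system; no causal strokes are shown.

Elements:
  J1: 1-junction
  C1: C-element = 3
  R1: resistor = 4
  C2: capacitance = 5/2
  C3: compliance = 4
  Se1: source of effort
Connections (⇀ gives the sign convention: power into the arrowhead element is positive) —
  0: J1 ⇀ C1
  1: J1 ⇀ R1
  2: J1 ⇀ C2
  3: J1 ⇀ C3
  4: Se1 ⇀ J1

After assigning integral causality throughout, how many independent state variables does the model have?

#4 stroke at J1  (Se1 (Se) sets effort on bond)
#0 stroke at J1  (C1 outputs effort q/C1)
#2 stroke at J1  (C2 integral (e out))
#3 stroke at J1  (prefer integral on C3)
#1 stroke at R1  (only one flow-in slot at J1)

3  (C1, C2, C3 all integral)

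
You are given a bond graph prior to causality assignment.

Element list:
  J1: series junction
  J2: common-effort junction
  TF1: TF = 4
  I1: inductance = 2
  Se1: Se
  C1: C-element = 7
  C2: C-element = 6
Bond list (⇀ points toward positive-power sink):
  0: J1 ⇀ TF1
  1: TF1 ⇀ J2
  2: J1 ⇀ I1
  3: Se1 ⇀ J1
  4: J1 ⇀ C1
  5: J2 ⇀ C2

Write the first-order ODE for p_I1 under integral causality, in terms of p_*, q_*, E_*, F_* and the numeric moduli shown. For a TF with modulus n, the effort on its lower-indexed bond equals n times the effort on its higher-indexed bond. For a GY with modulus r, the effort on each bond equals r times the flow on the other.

dp_I1/dt = E_Se1 - q_C1/7 - 2*q_C2/3

β3 |J1  (Se1 fixes effort; stroke away)
β2 |I1  (I1 integral (f out))
β0 |J1  (1-jn J1 has f-setter on 2)
β4 |J1  (1-jn J1 has f-setter on 2)
β1 |TF1  (TF1: transformer flips bond 0)
β5 |J2  (only one effort-in slot at J2)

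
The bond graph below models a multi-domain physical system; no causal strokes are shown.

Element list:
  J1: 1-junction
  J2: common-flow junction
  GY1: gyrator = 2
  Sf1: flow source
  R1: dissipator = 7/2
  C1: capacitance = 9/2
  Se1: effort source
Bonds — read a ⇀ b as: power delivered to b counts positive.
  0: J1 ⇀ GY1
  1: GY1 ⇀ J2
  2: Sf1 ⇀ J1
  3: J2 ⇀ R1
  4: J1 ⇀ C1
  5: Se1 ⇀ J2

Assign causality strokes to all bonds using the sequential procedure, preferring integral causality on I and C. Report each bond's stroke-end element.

#0 stroke→J1
#1 stroke→J2
#2 stroke→Sf1
#3 stroke→R1
#4 stroke→J1
#5 stroke→J2

#2 stroke→Sf1  (Sf1 (Sf) sets flow on bond)
#5 stroke→J2  (Se1: effort source, stroke at far end)
#0 stroke→J1  (common-f at J1 fixed by 2)
#4 stroke→J1  (common-f at J1 fixed by 2)
#1 stroke→J2  (GY1 both-in/both-out from 0)
#3 stroke→R1  (J2: last free bond brings flow in)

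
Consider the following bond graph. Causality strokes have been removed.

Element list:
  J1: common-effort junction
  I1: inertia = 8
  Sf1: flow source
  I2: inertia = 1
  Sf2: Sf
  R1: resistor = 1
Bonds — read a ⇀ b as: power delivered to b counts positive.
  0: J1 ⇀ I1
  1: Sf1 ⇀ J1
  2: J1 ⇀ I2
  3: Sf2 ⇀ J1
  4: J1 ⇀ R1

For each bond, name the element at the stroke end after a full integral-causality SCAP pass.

b0 |I1
b1 |Sf1
b2 |I2
b3 |Sf2
b4 |J1

#1 stroke→Sf1  (Sf1 fixes flow; stroke at Sf1)
#3 stroke→Sf2  (source Sf2 imposes f)
#0 stroke→I1  (I1 outputs flow p/I1)
#2 stroke→I2  (I2: I, integral causality)
#4 stroke→J1  (J1 needs exactly one e-in)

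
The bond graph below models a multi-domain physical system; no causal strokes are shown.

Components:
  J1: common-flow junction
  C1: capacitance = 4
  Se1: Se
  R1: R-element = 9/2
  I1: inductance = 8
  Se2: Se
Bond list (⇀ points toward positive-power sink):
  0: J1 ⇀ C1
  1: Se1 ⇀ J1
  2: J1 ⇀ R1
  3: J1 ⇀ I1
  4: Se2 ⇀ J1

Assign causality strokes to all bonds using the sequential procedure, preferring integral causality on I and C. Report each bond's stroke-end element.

b1 stroke at J1  (source Se1 imposes e)
b4 stroke at J1  (Se2 fixes effort; stroke away)
b0 stroke at J1  (C1 integral (e out))
b3 stroke at I1  (prefer integral on I1)
b2 stroke at J1  (common-f at J1 fixed by 3)

b0 |J1
b1 |J1
b2 |J1
b3 |I1
b4 |J1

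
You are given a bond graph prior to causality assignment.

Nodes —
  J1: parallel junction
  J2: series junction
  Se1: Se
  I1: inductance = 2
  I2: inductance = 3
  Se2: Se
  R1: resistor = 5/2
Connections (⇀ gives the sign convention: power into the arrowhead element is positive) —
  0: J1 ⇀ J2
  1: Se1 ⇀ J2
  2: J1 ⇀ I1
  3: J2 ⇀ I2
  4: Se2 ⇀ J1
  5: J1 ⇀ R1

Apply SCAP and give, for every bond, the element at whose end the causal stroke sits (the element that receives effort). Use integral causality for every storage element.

#0 |J2
#1 |J2
#2 |I1
#3 |I2
#4 |J1
#5 |R1

b1 stroke at J2  (source Se1 imposes e)
b4 stroke at J1  (Se2: effort source, stroke at far end)
b0 stroke at J2  (J1: bond 4 brought effort, rest push out)
b2 stroke at I1  (J1: bond 4 brought effort, rest push out)
b5 stroke at R1  (J1 effort already set via bond 4)
b3 stroke at I2  (J2: last free bond brings flow in)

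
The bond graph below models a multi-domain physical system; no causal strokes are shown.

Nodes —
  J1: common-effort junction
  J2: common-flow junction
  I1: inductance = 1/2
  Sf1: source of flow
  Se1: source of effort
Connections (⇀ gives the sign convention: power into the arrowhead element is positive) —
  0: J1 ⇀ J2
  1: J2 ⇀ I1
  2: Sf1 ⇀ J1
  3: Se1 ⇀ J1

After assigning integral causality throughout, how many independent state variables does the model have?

bond 2 |Sf1  (Sf1 (Sf) sets flow on bond)
bond 3 |J1  (Se1 fixes effort; stroke away)
bond 0 |J2  (J1 effort already set via bond 3)
bond 1 |I1  (J2: last free bond brings flow in)

1  (I1 all integral)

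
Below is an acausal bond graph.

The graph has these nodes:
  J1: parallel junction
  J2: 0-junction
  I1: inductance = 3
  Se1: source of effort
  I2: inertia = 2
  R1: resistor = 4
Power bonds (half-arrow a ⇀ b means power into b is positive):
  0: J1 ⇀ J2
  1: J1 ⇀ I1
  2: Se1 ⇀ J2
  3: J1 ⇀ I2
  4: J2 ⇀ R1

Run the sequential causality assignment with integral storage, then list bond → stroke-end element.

β2 →J2  (Se1: effort source, stroke at far end)
β0 →J1  (J2: bond 2 brought effort, rest push out)
β4 →R1  (0-jn J2 has e-setter on 2)
β1 →I1  (J1 effort already set via bond 0)
β3 →I2  (J1 effort already set via bond 0)

#0 →J1
#1 →I1
#2 →J2
#3 →I2
#4 →R1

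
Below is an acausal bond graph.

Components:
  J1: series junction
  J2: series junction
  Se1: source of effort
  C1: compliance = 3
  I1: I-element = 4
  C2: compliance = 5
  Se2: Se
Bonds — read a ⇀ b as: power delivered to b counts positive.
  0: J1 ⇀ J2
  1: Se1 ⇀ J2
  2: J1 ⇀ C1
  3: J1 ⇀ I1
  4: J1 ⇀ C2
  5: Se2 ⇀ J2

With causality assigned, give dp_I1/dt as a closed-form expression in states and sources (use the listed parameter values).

β1 stroke at J2  (source Se1 imposes e)
β5 stroke at J2  (source Se2 imposes e)
β0 stroke at J1  (only one flow-in slot at J2)
β2 stroke at J1  (C1 outputs effort q/C1)
β3 stroke at I1  (I1 integral (f out))
β4 stroke at J1  (J1: bond 3 brought flow, rest push out)

dp_I1/dt = E_Se1 + E_Se2 - q_C1/3 - q_C2/5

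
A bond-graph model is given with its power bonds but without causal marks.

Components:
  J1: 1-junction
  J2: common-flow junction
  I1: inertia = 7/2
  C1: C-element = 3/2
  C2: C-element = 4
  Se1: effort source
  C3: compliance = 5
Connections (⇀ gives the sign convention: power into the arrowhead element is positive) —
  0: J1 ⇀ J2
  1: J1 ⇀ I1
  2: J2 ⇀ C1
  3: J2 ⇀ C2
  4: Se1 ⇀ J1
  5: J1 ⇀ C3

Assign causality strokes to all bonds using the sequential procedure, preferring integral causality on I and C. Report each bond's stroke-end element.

bond 0 stroke at J1
bond 1 stroke at I1
bond 2 stroke at J2
bond 3 stroke at J2
bond 4 stroke at J1
bond 5 stroke at J1

bond 4 |J1  (Se1 fixes effort; stroke away)
bond 1 |I1  (I1 outputs flow p/I1)
bond 0 |J1  (common-f at J1 fixed by 1)
bond 5 |J1  (J1: bond 1 brought flow, rest push out)
bond 2 |J2  (common-f at J2 fixed by 0)
bond 3 |J2  (J2 flow already set via bond 0)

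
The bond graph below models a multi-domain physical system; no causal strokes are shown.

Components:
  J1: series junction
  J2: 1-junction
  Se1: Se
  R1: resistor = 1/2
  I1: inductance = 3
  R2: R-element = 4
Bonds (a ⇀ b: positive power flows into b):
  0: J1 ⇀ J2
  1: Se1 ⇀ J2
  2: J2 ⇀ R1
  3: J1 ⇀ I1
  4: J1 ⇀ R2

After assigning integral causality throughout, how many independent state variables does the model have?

bond 1 |J2  (Se1 (Se) sets effort on bond)
bond 3 |I1  (I1 integral (f out))
bond 0 |J1  (common-f at J1 fixed by 3)
bond 4 |J1  (J1: bond 3 brought flow, rest push out)
bond 2 |J2  (1-jn J2 has f-setter on 0)

1  (I1 all integral)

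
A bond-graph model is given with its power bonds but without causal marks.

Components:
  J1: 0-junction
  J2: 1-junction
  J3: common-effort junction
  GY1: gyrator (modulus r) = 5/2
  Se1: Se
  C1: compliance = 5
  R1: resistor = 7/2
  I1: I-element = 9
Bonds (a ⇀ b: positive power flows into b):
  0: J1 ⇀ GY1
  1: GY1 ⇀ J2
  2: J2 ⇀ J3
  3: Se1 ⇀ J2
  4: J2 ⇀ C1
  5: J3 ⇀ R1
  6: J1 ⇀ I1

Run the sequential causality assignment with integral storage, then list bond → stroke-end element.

#0 stroke→J1
#1 stroke→J2
#2 stroke→J3
#3 stroke→J2
#4 stroke→J2
#5 stroke→R1
#6 stroke→I1

bond 3 |J2  (source Se1 imposes e)
bond 4 |J2  (C1 integral (e out))
bond 6 |I1  (prefer integral on I1)
bond 0 |J1  (closing 0-jn rule on J1)
bond 1 |J2  (GY GY1: same side as bond 0)
bond 2 |J3  (J2: last free bond brings flow in)
bond 5 |R1  (J3: bond 2 brought effort, rest push out)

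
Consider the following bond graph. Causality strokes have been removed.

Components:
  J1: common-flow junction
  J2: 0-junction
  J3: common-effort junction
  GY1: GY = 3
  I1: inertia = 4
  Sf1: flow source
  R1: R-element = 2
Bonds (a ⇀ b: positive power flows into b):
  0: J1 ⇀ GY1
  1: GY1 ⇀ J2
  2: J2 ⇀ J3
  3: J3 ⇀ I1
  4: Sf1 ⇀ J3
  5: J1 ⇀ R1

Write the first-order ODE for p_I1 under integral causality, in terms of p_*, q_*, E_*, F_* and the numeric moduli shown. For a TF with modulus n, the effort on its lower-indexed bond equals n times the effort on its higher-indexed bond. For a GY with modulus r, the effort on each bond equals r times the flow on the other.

bond 4 stroke→Sf1  (Sf1 fixes flow; stroke at Sf1)
bond 3 stroke→I1  (I1 integral (f out))
bond 2 stroke→J3  (closing 0-jn rule on J3)
bond 1 stroke→J2  (closing 0-jn rule on J2)
bond 0 stroke→J1  (through GY1, causality inverts; strokes same side of GY1)
bond 5 stroke→R1  (J1 needs exactly one f-in)

dp_I1/dt = 9*F_Sf1/2 - 9*p_I1/8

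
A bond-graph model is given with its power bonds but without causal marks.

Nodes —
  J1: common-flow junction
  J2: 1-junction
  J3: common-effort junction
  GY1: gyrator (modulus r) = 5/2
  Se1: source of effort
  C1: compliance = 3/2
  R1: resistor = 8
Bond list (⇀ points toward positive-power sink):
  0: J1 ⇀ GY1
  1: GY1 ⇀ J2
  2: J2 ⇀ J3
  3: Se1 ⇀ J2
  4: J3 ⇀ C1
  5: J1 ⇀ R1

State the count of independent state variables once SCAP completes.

#3 stroke→J2  (Se1 (Se) sets effort on bond)
#4 stroke→J3  (C1 integral (e out))
#2 stroke→J2  (0-jn J3 has e-setter on 4)
#1 stroke→GY1  (only one flow-in slot at J2)
#0 stroke→GY1  (through GY1, causality inverts; strokes same side of GY1)
#5 stroke→J1  (1-jn J1 has f-setter on 0)

1  (C1 all integral)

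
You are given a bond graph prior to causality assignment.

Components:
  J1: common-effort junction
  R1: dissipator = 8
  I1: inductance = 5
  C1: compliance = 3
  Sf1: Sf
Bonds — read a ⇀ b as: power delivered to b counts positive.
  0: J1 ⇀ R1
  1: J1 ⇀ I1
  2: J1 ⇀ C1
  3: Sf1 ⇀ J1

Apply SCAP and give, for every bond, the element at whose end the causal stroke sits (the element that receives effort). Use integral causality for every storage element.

#3 →Sf1  (Sf1: flow source, stroke at near end)
#1 →I1  (I1 outputs flow p/I1)
#2 →J1  (C1 integral (e out))
#0 →R1  (J1: bond 2 brought effort, rest push out)

β0 stroke→R1
β1 stroke→I1
β2 stroke→J1
β3 stroke→Sf1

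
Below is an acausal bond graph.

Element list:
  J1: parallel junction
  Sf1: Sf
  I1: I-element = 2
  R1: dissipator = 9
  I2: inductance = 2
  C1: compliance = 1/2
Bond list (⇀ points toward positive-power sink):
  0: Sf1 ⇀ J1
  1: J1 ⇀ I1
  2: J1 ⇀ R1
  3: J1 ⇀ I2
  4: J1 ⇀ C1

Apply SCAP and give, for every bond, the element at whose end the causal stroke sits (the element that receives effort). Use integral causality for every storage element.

#0 stroke at Sf1
#1 stroke at I1
#2 stroke at R1
#3 stroke at I2
#4 stroke at J1

β0 |Sf1  (Sf1: flow source, stroke at near end)
β1 |I1  (I1 outputs flow p/I1)
β3 |I2  (I2 outputs flow p/I2)
β4 |J1  (C1 outputs effort q/C1)
β2 |R1  (J1: bond 4 brought effort, rest push out)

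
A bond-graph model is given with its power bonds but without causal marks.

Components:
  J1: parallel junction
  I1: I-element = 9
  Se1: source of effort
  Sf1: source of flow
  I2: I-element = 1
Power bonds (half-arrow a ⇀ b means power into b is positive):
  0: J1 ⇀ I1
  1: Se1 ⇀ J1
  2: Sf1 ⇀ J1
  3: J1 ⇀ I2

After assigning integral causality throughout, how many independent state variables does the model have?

b1 →J1  (Se1: effort source, stroke at far end)
b2 →Sf1  (Sf1: flow source, stroke at near end)
b0 →I1  (J1 effort already set via bond 1)
b3 →I2  (J1: bond 1 brought effort, rest push out)

2  (I1, I2 all integral)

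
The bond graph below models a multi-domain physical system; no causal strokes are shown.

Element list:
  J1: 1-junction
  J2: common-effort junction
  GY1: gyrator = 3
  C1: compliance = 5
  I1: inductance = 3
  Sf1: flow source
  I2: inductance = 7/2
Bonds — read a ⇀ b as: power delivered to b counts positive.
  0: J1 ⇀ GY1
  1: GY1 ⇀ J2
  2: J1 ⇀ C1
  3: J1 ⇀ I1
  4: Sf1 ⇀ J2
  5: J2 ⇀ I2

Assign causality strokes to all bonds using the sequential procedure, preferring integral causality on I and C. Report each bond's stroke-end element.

bond 4 →Sf1  (Sf1 (Sf) sets flow on bond)
bond 2 →J1  (prefer integral on C1)
bond 3 →I1  (I1: I, integral causality)
bond 0 →J1  (J1 flow already set via bond 3)
bond 1 →J2  (GY1: gyrator matches bond 0)
bond 5 →I2  (J2: bond 1 brought effort, rest push out)

b0 |J1
b1 |J2
b2 |J1
b3 |I1
b4 |Sf1
b5 |I2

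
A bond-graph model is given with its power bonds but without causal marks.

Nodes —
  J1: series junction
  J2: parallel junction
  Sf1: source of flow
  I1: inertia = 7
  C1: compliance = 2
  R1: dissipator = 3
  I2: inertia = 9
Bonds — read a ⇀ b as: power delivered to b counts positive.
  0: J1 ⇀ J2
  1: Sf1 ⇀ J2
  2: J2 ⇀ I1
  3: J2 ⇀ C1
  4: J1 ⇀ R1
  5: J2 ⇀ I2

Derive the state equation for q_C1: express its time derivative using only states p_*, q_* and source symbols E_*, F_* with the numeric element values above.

bond 1 |Sf1  (Sf1: flow source, stroke at near end)
bond 2 |I1  (I1 outputs flow p/I1)
bond 3 |J2  (C1 integral (e out))
bond 0 |J1  (J2: bond 3 brought effort, rest push out)
bond 5 |I2  (J2 effort already set via bond 3)
bond 4 |R1  (J1 needs exactly one f-in)

dq_C1/dt = F_Sf1 - p_I1/7 - p_I2/9 - q_C1/6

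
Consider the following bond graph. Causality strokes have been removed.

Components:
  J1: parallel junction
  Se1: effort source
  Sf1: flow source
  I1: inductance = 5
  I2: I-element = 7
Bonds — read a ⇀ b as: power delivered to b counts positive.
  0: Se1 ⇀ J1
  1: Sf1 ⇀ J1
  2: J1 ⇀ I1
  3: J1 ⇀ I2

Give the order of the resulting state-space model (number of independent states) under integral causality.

b0 →J1  (Se1 fixes effort; stroke away)
b1 →Sf1  (Sf1 fixes flow; stroke at Sf1)
b2 →I1  (0-jn J1 has e-setter on 0)
b3 →I2  (common-e at J1 fixed by 0)

2  (I1, I2 all integral)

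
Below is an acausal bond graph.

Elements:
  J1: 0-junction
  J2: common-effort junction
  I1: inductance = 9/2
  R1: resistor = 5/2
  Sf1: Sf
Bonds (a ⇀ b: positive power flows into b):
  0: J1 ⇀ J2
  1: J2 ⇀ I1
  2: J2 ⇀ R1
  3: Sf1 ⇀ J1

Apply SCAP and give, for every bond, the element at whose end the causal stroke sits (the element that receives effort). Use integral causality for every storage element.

#0 →J1
#1 →I1
#2 →J2
#3 →Sf1

β3 |Sf1  (Sf1 (Sf) sets flow on bond)
β0 |J1  (only one effort-in slot at J1)
β1 |I1  (prefer integral on I1)
β2 |J2  (J2 needs exactly one e-in)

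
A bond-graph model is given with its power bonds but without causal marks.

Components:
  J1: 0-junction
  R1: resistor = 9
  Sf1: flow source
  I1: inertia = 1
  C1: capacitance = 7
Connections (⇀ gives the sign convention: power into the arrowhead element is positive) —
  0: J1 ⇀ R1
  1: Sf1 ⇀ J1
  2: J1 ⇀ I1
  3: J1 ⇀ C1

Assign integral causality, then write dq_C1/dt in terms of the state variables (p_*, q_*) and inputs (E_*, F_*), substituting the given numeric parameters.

bond 1 stroke→Sf1  (Sf1 (Sf) sets flow on bond)
bond 2 stroke→I1  (I1 outputs flow p/I1)
bond 3 stroke→J1  (C1: C, integral causality)
bond 0 stroke→R1  (J1: bond 3 brought effort, rest push out)

dq_C1/dt = F_Sf1 - p_I1 - q_C1/63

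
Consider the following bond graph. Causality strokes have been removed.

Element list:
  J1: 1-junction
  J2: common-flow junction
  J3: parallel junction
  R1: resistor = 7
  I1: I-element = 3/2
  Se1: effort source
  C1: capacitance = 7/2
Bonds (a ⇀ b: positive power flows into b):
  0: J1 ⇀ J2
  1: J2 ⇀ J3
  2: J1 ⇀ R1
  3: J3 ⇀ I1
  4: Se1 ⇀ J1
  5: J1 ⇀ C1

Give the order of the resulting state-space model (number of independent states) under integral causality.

2  (C1, I1 all integral)

b4 stroke→J1  (source Se1 imposes e)
b3 stroke→I1  (I1: I, integral causality)
b1 stroke→J3  (only one effort-in slot at J3)
b0 stroke→J2  (common-f at J2 fixed by 1)
b2 stroke→J1  (J1 flow already set via bond 0)
b5 stroke→J1  (common-f at J1 fixed by 0)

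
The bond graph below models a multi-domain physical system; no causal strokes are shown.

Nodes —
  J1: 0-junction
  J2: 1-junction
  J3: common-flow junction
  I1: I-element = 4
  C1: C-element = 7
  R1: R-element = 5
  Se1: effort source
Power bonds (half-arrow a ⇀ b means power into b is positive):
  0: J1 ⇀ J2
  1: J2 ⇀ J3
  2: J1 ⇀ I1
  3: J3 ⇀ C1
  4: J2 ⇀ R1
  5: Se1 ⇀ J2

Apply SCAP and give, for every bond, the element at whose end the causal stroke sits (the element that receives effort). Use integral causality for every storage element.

β5 |J2  (source Se1 imposes e)
β2 |I1  (prefer integral on I1)
β0 |J1  (J1: last free bond brings effort in)
β1 |J2  (J2 flow already set via bond 0)
β4 |J2  (1-jn J2 has f-setter on 0)
β3 |J3  (J3: bond 1 brought flow, rest push out)

#0 →J1
#1 →J2
#2 →I1
#3 →J3
#4 →J2
#5 →J2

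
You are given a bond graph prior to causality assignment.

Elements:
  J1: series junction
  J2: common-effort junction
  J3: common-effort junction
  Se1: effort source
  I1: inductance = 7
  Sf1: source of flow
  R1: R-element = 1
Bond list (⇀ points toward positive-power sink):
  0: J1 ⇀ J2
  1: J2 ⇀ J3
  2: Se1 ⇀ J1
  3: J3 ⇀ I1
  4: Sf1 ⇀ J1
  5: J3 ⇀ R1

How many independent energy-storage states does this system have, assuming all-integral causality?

1  (I1 all integral)

bond 2 stroke→J1  (source Se1 imposes e)
bond 4 stroke→Sf1  (Sf1: flow source, stroke at near end)
bond 0 stroke→J1  (common-f at J1 fixed by 4)
bond 1 stroke→J2  (J2 needs exactly one e-in)
bond 3 stroke→I1  (I1: I, integral causality)
bond 5 stroke→J3  (J3: last free bond brings effort in)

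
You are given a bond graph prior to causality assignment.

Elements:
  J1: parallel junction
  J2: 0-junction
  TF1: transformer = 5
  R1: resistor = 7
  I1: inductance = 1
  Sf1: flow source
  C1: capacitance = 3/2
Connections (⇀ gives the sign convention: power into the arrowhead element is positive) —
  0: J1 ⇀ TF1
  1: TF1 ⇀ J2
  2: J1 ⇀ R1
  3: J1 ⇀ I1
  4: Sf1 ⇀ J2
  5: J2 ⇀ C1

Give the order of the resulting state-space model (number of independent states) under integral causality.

2  (C1, I1 all integral)

bond 4 |Sf1  (Sf1: flow source, stroke at near end)
bond 3 |I1  (I1: I, integral causality)
bond 5 |J2  (C1 outputs effort q/C1)
bond 1 |TF1  (J2 effort already set via bond 5)
bond 0 |J1  (through TF1, causality passes straight; one stroke at TF1)
bond 2 |R1  (0-jn J1 has e-setter on 0)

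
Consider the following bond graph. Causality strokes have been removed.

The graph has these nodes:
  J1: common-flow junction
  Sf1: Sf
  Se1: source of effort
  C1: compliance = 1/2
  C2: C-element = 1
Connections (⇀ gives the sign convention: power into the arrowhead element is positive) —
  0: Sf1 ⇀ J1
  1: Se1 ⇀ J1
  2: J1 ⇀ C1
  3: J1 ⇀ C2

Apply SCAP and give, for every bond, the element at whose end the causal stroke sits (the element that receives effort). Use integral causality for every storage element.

b0 stroke at Sf1  (Sf1: flow source, stroke at near end)
b1 stroke at J1  (Se1 fixes effort; stroke away)
b2 stroke at J1  (1-jn J1 has f-setter on 0)
b3 stroke at J1  (J1 flow already set via bond 0)

b0 stroke at Sf1
b1 stroke at J1
b2 stroke at J1
b3 stroke at J1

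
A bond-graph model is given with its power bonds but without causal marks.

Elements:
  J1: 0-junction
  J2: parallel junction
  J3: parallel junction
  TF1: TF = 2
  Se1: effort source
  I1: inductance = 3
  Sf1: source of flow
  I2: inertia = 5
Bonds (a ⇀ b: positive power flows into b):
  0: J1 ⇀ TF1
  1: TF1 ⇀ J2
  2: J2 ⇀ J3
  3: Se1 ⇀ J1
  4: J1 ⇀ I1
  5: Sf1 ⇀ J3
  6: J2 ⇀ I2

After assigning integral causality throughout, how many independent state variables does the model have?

2  (I1, I2 all integral)

β3 stroke at J1  (Se1 (Se) sets effort on bond)
β5 stroke at Sf1  (source Sf1 imposes f)
β0 stroke at TF1  (J1 effort already set via bond 3)
β4 stroke at I1  (J1: bond 3 brought effort, rest push out)
β2 stroke at J3  (J3: last free bond brings effort in)
β1 stroke at J2  (TF TF1: opposite of bond 0)
β6 stroke at I2  (J2 effort already set via bond 1)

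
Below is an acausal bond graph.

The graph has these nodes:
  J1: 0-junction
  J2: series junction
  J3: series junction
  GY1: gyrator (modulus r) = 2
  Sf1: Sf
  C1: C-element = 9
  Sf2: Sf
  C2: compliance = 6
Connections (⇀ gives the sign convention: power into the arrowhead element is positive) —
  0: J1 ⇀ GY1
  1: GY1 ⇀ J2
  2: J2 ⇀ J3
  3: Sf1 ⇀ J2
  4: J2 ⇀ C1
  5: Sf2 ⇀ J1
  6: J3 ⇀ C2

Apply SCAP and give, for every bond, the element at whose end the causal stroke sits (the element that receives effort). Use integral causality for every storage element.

b0 stroke at J1
b1 stroke at J2
b2 stroke at J2
b3 stroke at Sf1
b4 stroke at J2
b5 stroke at Sf2
b6 stroke at J3

bond 3 stroke at Sf1  (Sf1 fixes flow; stroke at Sf1)
bond 5 stroke at Sf2  (source Sf2 imposes f)
bond 0 stroke at J1  (J1 needs exactly one e-in)
bond 1 stroke at J2  (J2: bond 3 brought flow, rest push out)
bond 2 stroke at J2  (common-f at J2 fixed by 3)
bond 4 stroke at J2  (common-f at J2 fixed by 3)
bond 6 stroke at J3  (J3 flow already set via bond 2)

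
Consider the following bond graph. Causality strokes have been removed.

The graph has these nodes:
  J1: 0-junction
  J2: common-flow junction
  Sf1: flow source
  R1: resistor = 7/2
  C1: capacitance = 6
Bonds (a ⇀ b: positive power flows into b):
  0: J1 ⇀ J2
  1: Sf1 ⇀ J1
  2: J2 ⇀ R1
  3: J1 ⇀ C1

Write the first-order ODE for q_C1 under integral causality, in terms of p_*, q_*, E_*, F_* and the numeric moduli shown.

β1 stroke at Sf1  (Sf1 (Sf) sets flow on bond)
β3 stroke at J1  (C1 outputs effort q/C1)
β0 stroke at J2  (0-jn J1 has e-setter on 3)
β2 stroke at R1  (J2: last free bond brings flow in)

dq_C1/dt = F_Sf1 - q_C1/21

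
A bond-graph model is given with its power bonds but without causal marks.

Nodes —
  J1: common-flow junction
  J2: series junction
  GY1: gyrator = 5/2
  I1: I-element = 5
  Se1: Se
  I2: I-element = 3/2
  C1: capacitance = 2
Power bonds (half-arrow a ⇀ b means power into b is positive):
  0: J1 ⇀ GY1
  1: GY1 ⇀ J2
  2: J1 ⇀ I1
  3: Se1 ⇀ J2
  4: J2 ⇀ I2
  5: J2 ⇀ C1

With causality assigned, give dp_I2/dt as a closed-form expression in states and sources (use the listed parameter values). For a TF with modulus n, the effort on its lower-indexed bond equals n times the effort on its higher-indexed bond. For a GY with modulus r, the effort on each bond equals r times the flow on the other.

bond 3 stroke at J2  (source Se1 imposes e)
bond 2 stroke at I1  (I1: I, integral causality)
bond 0 stroke at J1  (J1: bond 2 brought flow, rest push out)
bond 1 stroke at J2  (GY GY1: same side as bond 0)
bond 4 stroke at I2  (I2: I, integral causality)
bond 5 stroke at J2  (common-f at J2 fixed by 4)

dp_I2/dt = E_Se1 + p_I1/2 - q_C1/2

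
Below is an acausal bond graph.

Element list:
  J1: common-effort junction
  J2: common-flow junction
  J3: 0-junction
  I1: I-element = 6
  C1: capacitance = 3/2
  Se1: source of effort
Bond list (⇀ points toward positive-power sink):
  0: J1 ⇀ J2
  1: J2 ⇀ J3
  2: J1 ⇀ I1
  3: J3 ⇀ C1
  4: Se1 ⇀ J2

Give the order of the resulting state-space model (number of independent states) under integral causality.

b4 →J2  (Se1 fixes effort; stroke away)
b2 →I1  (I1 outputs flow p/I1)
b0 →J1  (J1: last free bond brings effort in)
b1 →J2  (common-f at J2 fixed by 0)
b3 →J3  (only one effort-in slot at J3)

2  (C1, I1 all integral)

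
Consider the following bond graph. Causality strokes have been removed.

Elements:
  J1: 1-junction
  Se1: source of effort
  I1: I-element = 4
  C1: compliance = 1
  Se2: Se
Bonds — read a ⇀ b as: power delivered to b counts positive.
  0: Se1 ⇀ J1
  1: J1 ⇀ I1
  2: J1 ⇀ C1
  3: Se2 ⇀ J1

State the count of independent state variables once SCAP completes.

2  (C1, I1 all integral)

β0 →J1  (Se1 (Se) sets effort on bond)
β3 →J1  (source Se2 imposes e)
β1 →I1  (I1 outputs flow p/I1)
β2 →J1  (J1 flow already set via bond 1)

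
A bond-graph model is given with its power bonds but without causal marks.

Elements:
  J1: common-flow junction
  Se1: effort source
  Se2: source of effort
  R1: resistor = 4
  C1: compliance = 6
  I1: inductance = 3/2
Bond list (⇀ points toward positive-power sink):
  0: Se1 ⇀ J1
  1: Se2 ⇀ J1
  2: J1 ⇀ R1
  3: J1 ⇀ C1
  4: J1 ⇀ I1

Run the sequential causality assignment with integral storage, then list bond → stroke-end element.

#0 stroke→J1
#1 stroke→J1
#2 stroke→J1
#3 stroke→J1
#4 stroke→I1

#0 |J1  (Se1 (Se) sets effort on bond)
#1 |J1  (source Se2 imposes e)
#3 |J1  (prefer integral on C1)
#4 |I1  (I1 integral (f out))
#2 |J1  (common-f at J1 fixed by 4)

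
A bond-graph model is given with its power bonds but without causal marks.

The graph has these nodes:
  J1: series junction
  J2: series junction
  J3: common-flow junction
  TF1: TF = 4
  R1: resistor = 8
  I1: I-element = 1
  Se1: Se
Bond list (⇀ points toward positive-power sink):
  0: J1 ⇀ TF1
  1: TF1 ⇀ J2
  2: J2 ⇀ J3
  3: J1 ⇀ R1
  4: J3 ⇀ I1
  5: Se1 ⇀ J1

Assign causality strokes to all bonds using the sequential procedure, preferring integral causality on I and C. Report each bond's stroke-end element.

β5 |J1  (Se1 fixes effort; stroke away)
β4 |I1  (prefer integral on I1)
β2 |J3  (1-jn J3 has f-setter on 4)
β1 |J2  (1-jn J2 has f-setter on 2)
β0 |TF1  (TF1 one-in-one-out from 1)
β3 |J1  (J1 flow already set via bond 0)

bond 0 stroke at TF1
bond 1 stroke at J2
bond 2 stroke at J3
bond 3 stroke at J1
bond 4 stroke at I1
bond 5 stroke at J1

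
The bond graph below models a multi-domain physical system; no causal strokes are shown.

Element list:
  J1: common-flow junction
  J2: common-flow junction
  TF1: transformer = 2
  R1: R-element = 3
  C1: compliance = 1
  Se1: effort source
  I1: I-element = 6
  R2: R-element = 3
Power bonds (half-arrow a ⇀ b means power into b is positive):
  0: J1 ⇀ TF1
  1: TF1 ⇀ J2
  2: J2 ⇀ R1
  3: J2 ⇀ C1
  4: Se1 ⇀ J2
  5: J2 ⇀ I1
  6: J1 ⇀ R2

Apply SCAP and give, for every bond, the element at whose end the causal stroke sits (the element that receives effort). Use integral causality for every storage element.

#4 |J2  (Se1 fixes effort; stroke away)
#3 |J2  (prefer integral on C1)
#5 |I1  (I1: I, integral causality)
#1 |J2  (J2 flow already set via bond 5)
#2 |J2  (J2: bond 5 brought flow, rest push out)
#0 |TF1  (TF1: transformer flips bond 1)
#6 |J1  (1-jn J1 has f-setter on 0)

β0 stroke at TF1
β1 stroke at J2
β2 stroke at J2
β3 stroke at J2
β4 stroke at J2
β5 stroke at I1
β6 stroke at J1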